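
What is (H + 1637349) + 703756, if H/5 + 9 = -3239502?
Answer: -13856450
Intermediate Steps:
H = -16197555 (H = -45 + 5*(-3239502) = -45 - 16197510 = -16197555)
(H + 1637349) + 703756 = (-16197555 + 1637349) + 703756 = -14560206 + 703756 = -13856450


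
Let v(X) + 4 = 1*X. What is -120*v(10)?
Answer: -720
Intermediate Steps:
v(X) = -4 + X (v(X) = -4 + 1*X = -4 + X)
-120*v(10) = -120*(-4 + 10) = -120*6 = -720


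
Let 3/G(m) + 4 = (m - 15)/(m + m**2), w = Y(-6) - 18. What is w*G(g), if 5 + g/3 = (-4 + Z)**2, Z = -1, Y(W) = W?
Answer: 17568/973 ≈ 18.056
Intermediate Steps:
w = -24 (w = -6 - 18 = -24)
g = 60 (g = -15 + 3*(-4 - 1)**2 = -15 + 3*(-5)**2 = -15 + 3*25 = -15 + 75 = 60)
G(m) = 3/(-4 + (-15 + m)/(m + m**2)) (G(m) = 3/(-4 + (m - 15)/(m + m**2)) = 3/(-4 + (-15 + m)/(m + m**2)))
w*G(g) = -(-72)*60*(1 + 60)/(15 + 3*60 + 4*60**2) = -(-72)*60*61/(15 + 180 + 4*3600) = -(-72)*60*61/(15 + 180 + 14400) = -(-72)*60*61/14595 = -24*(-732/973) = 17568/973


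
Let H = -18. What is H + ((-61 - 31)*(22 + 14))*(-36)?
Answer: 119214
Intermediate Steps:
H + ((-61 - 31)*(22 + 14))*(-36) = -18 + ((-61 - 31)*(22 + 14))*(-36) = -18 - 92*36*(-36) = -18 - 3312*(-36) = -18 + 119232 = 119214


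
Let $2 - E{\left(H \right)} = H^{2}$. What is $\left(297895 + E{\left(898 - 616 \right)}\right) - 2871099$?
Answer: $-2652726$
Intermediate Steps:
$E{\left(H \right)} = 2 - H^{2}$
$\left(297895 + E{\left(898 - 616 \right)}\right) - 2871099 = \left(297895 + \left(2 - \left(898 - 616\right)^{2}\right)\right) - 2871099 = \left(297895 + \left(2 - 282^{2}\right)\right) - 2871099 = \left(297895 + \left(2 - 79524\right)\right) - 2871099 = \left(297895 - 79522\right) - 2871099 = 218373 - 2871099 = -2652726$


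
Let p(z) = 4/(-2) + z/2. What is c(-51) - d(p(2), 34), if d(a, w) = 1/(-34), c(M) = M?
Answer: -1733/34 ≈ -50.971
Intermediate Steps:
p(z) = -2 + z/2 (p(z) = 4*(-½) + z*(½) = -2 + z/2)
d(a, w) = -1/34
c(-51) - d(p(2), 34) = -51 - 1*(-1/34) = -51 + 1/34 = -1733/34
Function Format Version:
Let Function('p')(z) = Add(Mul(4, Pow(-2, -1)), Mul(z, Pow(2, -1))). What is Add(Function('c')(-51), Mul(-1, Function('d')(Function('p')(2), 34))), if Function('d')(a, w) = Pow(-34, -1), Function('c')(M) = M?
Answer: Rational(-1733, 34) ≈ -50.971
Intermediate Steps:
Function('p')(z) = Add(-2, Mul(Rational(1, 2), z)) (Function('p')(z) = Add(Mul(4, Rational(-1, 2)), Mul(z, Rational(1, 2))) = Add(-2, Mul(Rational(1, 2), z)))
Function('d')(a, w) = Rational(-1, 34)
Add(Function('c')(-51), Mul(-1, Function('d')(Function('p')(2), 34))) = Add(-51, Mul(-1, Rational(-1, 34))) = Add(-51, Rational(1, 34)) = Rational(-1733, 34)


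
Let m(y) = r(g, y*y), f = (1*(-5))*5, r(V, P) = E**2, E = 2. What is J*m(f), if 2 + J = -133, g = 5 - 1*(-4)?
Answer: -540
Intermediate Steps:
g = 9 (g = 5 + 4 = 9)
J = -135 (J = -2 - 133 = -135)
r(V, P) = 4 (r(V, P) = 2**2 = 4)
f = -25 (f = -5*5 = -25)
m(y) = 4
J*m(f) = -135*4 = -540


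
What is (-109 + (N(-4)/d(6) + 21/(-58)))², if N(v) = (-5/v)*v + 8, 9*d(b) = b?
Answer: 9247681/841 ≈ 10996.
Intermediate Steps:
d(b) = b/9
N(v) = 3 (N(v) = -5 + 8 = 3)
(-109 + (N(-4)/d(6) + 21/(-58)))² = (-109 + (3/(((⅑)*6)) + 21/(-58)))² = (-109 + (3/(⅔) + 21*(-1/58)))² = (-109 + (3*(3/2) - 21/58))² = (-109 + (9/2 - 21/58))² = (-109 + 120/29)² = (-3041/29)² = 9247681/841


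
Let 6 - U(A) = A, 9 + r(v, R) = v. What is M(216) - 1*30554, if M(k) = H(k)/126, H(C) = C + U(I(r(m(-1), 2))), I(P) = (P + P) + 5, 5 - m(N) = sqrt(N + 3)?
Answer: -427731/14 + sqrt(2)/63 ≈ -30552.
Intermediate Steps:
m(N) = 5 - sqrt(3 + N) (m(N) = 5 - sqrt(N + 3) = 5 - sqrt(3 + N))
r(v, R) = -9 + v
I(P) = 5 + 2*P (I(P) = 2*P + 5 = 5 + 2*P)
U(A) = 6 - A
H(C) = 9 + C + 2*sqrt(2) (H(C) = C + (6 - (5 + 2*(-9 + (5 - sqrt(3 - 1))))) = C + (6 - (5 + 2*(-9 + (5 - sqrt(2))))) = C + (6 - (5 + 2*(-4 - sqrt(2)))) = C + (6 - (5 + (-8 - 2*sqrt(2)))) = C + (6 - (-3 - 2*sqrt(2))) = C + (6 + (3 + 2*sqrt(2))) = C + (9 + 2*sqrt(2)) = 9 + C + 2*sqrt(2))
M(k) = 1/14 + sqrt(2)/63 + k/126 (M(k) = (9 + k + 2*sqrt(2))/126 = (9 + k + 2*sqrt(2))*(1/126) = 1/14 + sqrt(2)/63 + k/126)
M(216) - 1*30554 = (1/14 + sqrt(2)/63 + (1/126)*216) - 1*30554 = (1/14 + sqrt(2)/63 + 12/7) - 30554 = (25/14 + sqrt(2)/63) - 30554 = -427731/14 + sqrt(2)/63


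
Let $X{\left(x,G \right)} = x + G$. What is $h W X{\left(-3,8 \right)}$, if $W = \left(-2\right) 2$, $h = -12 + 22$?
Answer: $-200$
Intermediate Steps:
$X{\left(x,G \right)} = G + x$
$h = 10$
$W = -4$
$h W X{\left(-3,8 \right)} = 10 \left(-4\right) \left(8 - 3\right) = \left(-40\right) 5 = -200$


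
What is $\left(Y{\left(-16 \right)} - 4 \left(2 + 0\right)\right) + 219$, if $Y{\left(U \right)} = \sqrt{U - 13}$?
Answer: $211 + i \sqrt{29} \approx 211.0 + 5.3852 i$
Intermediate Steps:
$Y{\left(U \right)} = \sqrt{-13 + U}$
$\left(Y{\left(-16 \right)} - 4 \left(2 + 0\right)\right) + 219 = \left(\sqrt{-13 - 16} - 4 \left(2 + 0\right)\right) + 219 = \left(\sqrt{-29} - 8\right) + 219 = \left(i \sqrt{29} - 8\right) + 219 = \left(-8 + i \sqrt{29}\right) + 219 = 211 + i \sqrt{29}$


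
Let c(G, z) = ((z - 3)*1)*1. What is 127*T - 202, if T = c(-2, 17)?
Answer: 1576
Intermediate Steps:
c(G, z) = -3 + z (c(G, z) = ((-3 + z)*1)*1 = (-3 + z)*1 = -3 + z)
T = 14 (T = -3 + 17 = 14)
127*T - 202 = 127*14 - 202 = 1778 - 202 = 1576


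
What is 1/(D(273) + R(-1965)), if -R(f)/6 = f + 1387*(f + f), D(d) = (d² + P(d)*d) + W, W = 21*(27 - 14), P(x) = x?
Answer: 1/32866581 ≈ 3.0426e-8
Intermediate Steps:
W = 273 (W = 21*13 = 273)
D(d) = 273 + 2*d² (D(d) = (d² + d*d) + 273 = (d² + d²) + 273 = 2*d² + 273 = 273 + 2*d²)
R(f) = -16650*f (R(f) = -6*(f + 1387*(f + f)) = -6*(f + 1387*(2*f)) = -6*(f + 2774*f) = -16650*f)
1/(D(273) + R(-1965)) = 1/((273 + 2*273²) - 16650*(-1965)) = 1/((273 + 2*74529) + 32717250) = 1/((273 + 149058) + 32717250) = 1/(149331 + 32717250) = 1/32866581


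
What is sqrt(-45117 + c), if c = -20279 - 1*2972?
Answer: 4*I*sqrt(4273) ≈ 261.47*I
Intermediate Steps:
c = -23251 (c = -20279 - 2972 = -23251)
sqrt(-45117 + c) = sqrt(-45117 - 23251) = sqrt(-68368) = 4*I*sqrt(4273)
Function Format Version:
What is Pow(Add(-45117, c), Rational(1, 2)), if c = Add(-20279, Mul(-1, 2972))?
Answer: Mul(4, I, Pow(4273, Rational(1, 2))) ≈ Mul(261.47, I)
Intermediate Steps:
c = -23251 (c = Add(-20279, -2972) = -23251)
Pow(Add(-45117, c), Rational(1, 2)) = Pow(Add(-45117, -23251), Rational(1, 2)) = Pow(-68368, Rational(1, 2)) = Mul(4, I, Pow(4273, Rational(1, 2)))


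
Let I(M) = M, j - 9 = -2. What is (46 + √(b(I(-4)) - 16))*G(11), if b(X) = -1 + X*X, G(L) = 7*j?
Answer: 2254 + 49*I ≈ 2254.0 + 49.0*I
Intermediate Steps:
j = 7 (j = 9 - 2 = 7)
G(L) = 49 (G(L) = 7*7 = 49)
b(X) = -1 + X²
(46 + √(b(I(-4)) - 16))*G(11) = (46 + √((-1 + (-4)²) - 16))*49 = (46 + √((-1 + 16) - 16))*49 = (46 + √(15 - 16))*49 = (46 + √(-1))*49 = (46 + I)*49 = 2254 + 49*I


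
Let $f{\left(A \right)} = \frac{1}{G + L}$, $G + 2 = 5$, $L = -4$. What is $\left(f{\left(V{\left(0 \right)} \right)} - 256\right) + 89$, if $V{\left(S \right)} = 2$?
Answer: $-168$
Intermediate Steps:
$G = 3$ ($G = -2 + 5 = 3$)
$f{\left(A \right)} = -1$ ($f{\left(A \right)} = \frac{1}{3 - 4} = \frac{1}{-1} = -1$)
$\left(f{\left(V{\left(0 \right)} \right)} - 256\right) + 89 = \left(-1 - 256\right) + 89 = -257 + 89 = -168$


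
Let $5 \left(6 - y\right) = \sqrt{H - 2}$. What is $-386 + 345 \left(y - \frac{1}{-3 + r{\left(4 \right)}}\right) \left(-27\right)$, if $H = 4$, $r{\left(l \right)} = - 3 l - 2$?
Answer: $- \frac{966007}{17} + 1863 \sqrt{2} \approx -54189.0$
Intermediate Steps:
$r{\left(l \right)} = -2 - 3 l$
$y = 6 - \frac{\sqrt{2}}{5}$ ($y = 6 - \frac{\sqrt{4 - 2}}{5} = 6 - \frac{\sqrt{2}}{5} \approx 5.7172$)
$-386 + 345 \left(y - \frac{1}{-3 + r{\left(4 \right)}}\right) \left(-27\right) = -386 + 345 \left(\left(6 - \frac{\sqrt{2}}{5}\right) - \frac{1}{-3 - 14}\right) \left(-27\right) = -386 + 345 \left(\left(6 - \frac{\sqrt{2}}{5}\right) - \frac{1}{-17}\right) \left(-27\right) = -386 + 345 \left(\left(6 - \frac{\sqrt{2}}{5}\right) - - \frac{1}{17}\right) \left(-27\right) = -386 + 345 \left(\left(6 - \frac{\sqrt{2}}{5}\right) + \frac{1}{17}\right) \left(-27\right) = -386 + 345 \left(\frac{103}{17} - \frac{\sqrt{2}}{5}\right) \left(-27\right) = -386 + 345 \left(- \frac{2781}{17} + \frac{27 \sqrt{2}}{5}\right) = -386 - \left(\frac{959445}{17} - 1863 \sqrt{2}\right) = - \frac{966007}{17} + 1863 \sqrt{2}$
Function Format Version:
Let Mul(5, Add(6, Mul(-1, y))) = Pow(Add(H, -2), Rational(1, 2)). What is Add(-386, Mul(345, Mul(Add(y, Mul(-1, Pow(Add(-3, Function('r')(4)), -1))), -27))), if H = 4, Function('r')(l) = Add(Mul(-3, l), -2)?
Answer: Add(Rational(-966007, 17), Mul(1863, Pow(2, Rational(1, 2)))) ≈ -54189.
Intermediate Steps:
Function('r')(l) = Add(-2, Mul(-3, l))
y = Add(6, Mul(Rational(-1, 5), Pow(2, Rational(1, 2)))) (y = Add(6, Mul(Rational(-1, 5), Pow(Add(4, -2), Rational(1, 2)))) = Add(6, Mul(Rational(-1, 5), Pow(2, Rational(1, 2)))) ≈ 5.7172)
Add(-386, Mul(345, Mul(Add(y, Mul(-1, Pow(Add(-3, Function('r')(4)), -1))), -27))) = Add(-386, Mul(345, Mul(Add(Add(6, Mul(Rational(-1, 5), Pow(2, Rational(1, 2)))), Mul(-1, Pow(Add(-3, Add(-2, Mul(-3, 4))), -1))), -27))) = Add(-386, Mul(345, Mul(Add(Add(6, Mul(Rational(-1, 5), Pow(2, Rational(1, 2)))), Mul(-1, Pow(Add(-3, Add(-2, -12)), -1))), -27))) = Add(-386, Mul(345, Mul(Add(Add(6, Mul(Rational(-1, 5), Pow(2, Rational(1, 2)))), Mul(-1, Pow(Add(-3, -14), -1))), -27))) = Add(-386, Mul(345, Mul(Add(Add(6, Mul(Rational(-1, 5), Pow(2, Rational(1, 2)))), Mul(-1, Pow(-17, -1))), -27))) = Add(-386, Mul(345, Mul(Add(Add(6, Mul(Rational(-1, 5), Pow(2, Rational(1, 2)))), Mul(-1, Rational(-1, 17))), -27))) = Add(-386, Mul(345, Mul(Add(Add(6, Mul(Rational(-1, 5), Pow(2, Rational(1, 2)))), Rational(1, 17)), -27))) = Add(-386, Mul(345, Mul(Add(Rational(103, 17), Mul(Rational(-1, 5), Pow(2, Rational(1, 2)))), -27))) = Add(-386, Mul(345, Add(Rational(-2781, 17), Mul(Rational(27, 5), Pow(2, Rational(1, 2)))))) = Add(-386, Add(Rational(-959445, 17), Mul(1863, Pow(2, Rational(1, 2))))) = Add(Rational(-966007, 17), Mul(1863, Pow(2, Rational(1, 2))))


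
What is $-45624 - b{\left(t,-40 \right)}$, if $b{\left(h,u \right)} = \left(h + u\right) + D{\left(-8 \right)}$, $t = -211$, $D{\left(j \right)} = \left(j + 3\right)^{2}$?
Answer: $-45398$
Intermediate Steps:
$D{\left(j \right)} = \left(3 + j\right)^{2}$
$b{\left(h,u \right)} = 25 + h + u$ ($b{\left(h,u \right)} = \left(h + u\right) + \left(3 - 8\right)^{2} = \left(h + u\right) + \left(-5\right)^{2} = \left(h + u\right) + 25 = 25 + h + u$)
$-45624 - b{\left(t,-40 \right)} = -45624 - \left(25 - 211 - 40\right) = -45624 - -226 = -45624 + 226 = -45398$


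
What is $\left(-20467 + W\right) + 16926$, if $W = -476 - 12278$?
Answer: $-16295$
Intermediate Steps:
$W = -12754$ ($W = -476 - 12278 = -12754$)
$\left(-20467 + W\right) + 16926 = \left(-20467 - 12754\right) + 16926 = -33221 + 16926 = -16295$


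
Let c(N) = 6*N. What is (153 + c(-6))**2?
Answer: 13689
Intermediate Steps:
(153 + c(-6))**2 = (153 + 6*(-6))**2 = (153 - 36)**2 = 117**2 = 13689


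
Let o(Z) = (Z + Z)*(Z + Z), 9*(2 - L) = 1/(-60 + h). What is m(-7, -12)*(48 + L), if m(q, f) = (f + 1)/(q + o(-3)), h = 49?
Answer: -4951/261 ≈ -18.969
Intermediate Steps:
L = 199/99 (L = 2 - 1/(9*(-60 + 49)) = 2 - 1/9/(-11) = 2 - 1/9*(-1/11) = 2 + 1/99 = 199/99 ≈ 2.0101)
o(Z) = 4*Z**2 (o(Z) = (2*Z)*(2*Z) = 4*Z**2)
m(q, f) = (1 + f)/(36 + q) (m(q, f) = (f + 1)/(q + 4*(-3)**2) = (1 + f)/(q + 4*9) = (1 + f)/(q + 36) = (1 + f)/(36 + q))
m(-7, -12)*(48 + L) = ((1 - 12)/(36 - 7))*(48 + 199/99) = (-11/29)*(4951/99) = ((1/29)*(-11))*(4951/99) = -11/29*4951/99 = -4951/261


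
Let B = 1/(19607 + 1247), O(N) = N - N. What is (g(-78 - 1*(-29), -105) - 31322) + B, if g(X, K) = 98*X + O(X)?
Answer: -753329895/20854 ≈ -36124.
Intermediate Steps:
O(N) = 0
B = 1/20854 ≈ 4.7952e-5
g(X, K) = 98*X (g(X, K) = 98*X + 0 = 98*X)
(g(-78 - 1*(-29), -105) - 31322) + B = (98*(-78 - 1*(-29)) - 31322) + 1/20854 = (98*(-78 + 29) - 31322) + 1/20854 = (98*(-49) - 31322) + 1/20854 = (-4802 - 31322) + 1/20854 = -36124 + 1/20854 = -753329895/20854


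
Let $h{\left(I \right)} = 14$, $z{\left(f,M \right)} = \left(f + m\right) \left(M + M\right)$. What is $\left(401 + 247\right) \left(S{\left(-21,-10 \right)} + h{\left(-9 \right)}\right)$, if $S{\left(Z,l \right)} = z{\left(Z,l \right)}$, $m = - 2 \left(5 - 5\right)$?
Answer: $281232$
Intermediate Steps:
$m = 0$ ($m = \left(-2\right) 0 = 0$)
$z{\left(f,M \right)} = 2 M f$ ($z{\left(f,M \right)} = \left(f + 0\right) \left(M + M\right) = f 2 M = 2 M f$)
$S{\left(Z,l \right)} = 2 Z l$ ($S{\left(Z,l \right)} = 2 l Z = 2 Z l$)
$\left(401 + 247\right) \left(S{\left(-21,-10 \right)} + h{\left(-9 \right)}\right) = \left(401 + 247\right) \left(2 \left(-21\right) \left(-10\right) + 14\right) = 648 \left(420 + 14\right) = 648 \cdot 434 = 281232$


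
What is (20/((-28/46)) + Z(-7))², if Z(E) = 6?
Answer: 35344/49 ≈ 721.31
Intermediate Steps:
(20/((-28/46)) + Z(-7))² = (20/((-28/46)) + 6)² = (20/((-28*1/46)) + 6)² = (20/(-14/23) + 6)² = (20*(-23/14) + 6)² = (-230/7 + 6)² = (-188/7)² = 35344/49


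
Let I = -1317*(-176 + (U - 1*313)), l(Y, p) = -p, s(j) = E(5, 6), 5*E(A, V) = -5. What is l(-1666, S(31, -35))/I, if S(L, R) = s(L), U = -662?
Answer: 1/1515867 ≈ 6.5969e-7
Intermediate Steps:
E(A, V) = -1 (E(A, V) = (⅕)*(-5) = -1)
s(j) = -1
S(L, R) = -1
I = 1515867 (I = -1317*(-176 + (-662 - 1*313)) = -1317*(-176 + (-662 - 313)) = -1317*(-176 - 975) = -1317*(-1151) = 1515867)
l(-1666, S(31, -35))/I = -1*(-1)/1515867 = 1*(1/1515867) = 1/1515867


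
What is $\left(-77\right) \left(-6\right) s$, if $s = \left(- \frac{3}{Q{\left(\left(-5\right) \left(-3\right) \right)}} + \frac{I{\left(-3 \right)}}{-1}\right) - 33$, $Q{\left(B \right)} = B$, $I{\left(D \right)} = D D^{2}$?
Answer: $- \frac{14322}{5} \approx -2864.4$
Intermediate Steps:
$I{\left(D \right)} = D^{3}$
$s = - \frac{31}{5}$ ($s = \left(- \frac{3}{\left(-5\right) \left(-3\right)} + \frac{\left(-3\right)^{3}}{-1}\right) - 33 = \left(- \frac{3}{15} - -27\right) - 33 = \left(\left(-3\right) \frac{1}{15} + 27\right) - 33 = \left(- \frac{1}{5} + 27\right) - 33 = \frac{134}{5} - 33 = - \frac{31}{5} \approx -6.2$)
$\left(-77\right) \left(-6\right) s = \left(-77\right) \left(-6\right) \left(- \frac{31}{5}\right) = 462 \left(- \frac{31}{5}\right) = - \frac{14322}{5}$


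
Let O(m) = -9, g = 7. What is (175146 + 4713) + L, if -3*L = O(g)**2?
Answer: 179832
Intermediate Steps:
L = -27 (L = -1/3*(-9)**2 = -1/3*81 = -27)
(175146 + 4713) + L = (175146 + 4713) - 27 = 179859 - 27 = 179832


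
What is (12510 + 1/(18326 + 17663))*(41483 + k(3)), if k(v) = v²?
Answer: 18680627447372/35989 ≈ 5.1907e+8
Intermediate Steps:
(12510 + 1/(18326 + 17663))*(41483 + k(3)) = (12510 + 1/(18326 + 17663))*(41483 + 3²) = (12510 + 1/35989)*(41483 + 9) = (12510 + 1/35989)*41492 = (450222391/35989)*41492 = 18680627447372/35989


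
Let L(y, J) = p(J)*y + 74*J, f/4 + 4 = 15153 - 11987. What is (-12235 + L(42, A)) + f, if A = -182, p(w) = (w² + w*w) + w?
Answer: 2761717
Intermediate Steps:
f = 12648 (f = -16 + 4*(15153 - 11987) = -16 + 4*3166 = -16 + 12664 = 12648)
p(w) = w + 2*w² (p(w) = (w² + w²) + w = 2*w² + w = w + 2*w²)
L(y, J) = 74*J + J*y*(1 + 2*J) (L(y, J) = (J*(1 + 2*J))*y + 74*J = J*y*(1 + 2*J) + 74*J = 74*J + J*y*(1 + 2*J))
(-12235 + L(42, A)) + f = (-12235 - 182*(74 + 42*(1 + 2*(-182)))) + 12648 = (-12235 - 182*(74 + 42*(1 - 364))) + 12648 = (-12235 - 182*(74 + 42*(-363))) + 12648 = (-12235 - 182*(74 - 15246)) + 12648 = (-12235 - 182*(-15172)) + 12648 = (-12235 + 2761304) + 12648 = 2749069 + 12648 = 2761717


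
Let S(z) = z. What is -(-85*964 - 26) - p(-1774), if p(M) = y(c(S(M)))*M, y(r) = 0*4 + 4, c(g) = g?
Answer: 89062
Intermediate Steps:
y(r) = 4 (y(r) = 0 + 4 = 4)
p(M) = 4*M
-(-85*964 - 26) - p(-1774) = -(-85*964 - 26) - 4*(-1774) = -(-81940 - 26) - 1*(-7096) = -1*(-81966) + 7096 = 81966 + 7096 = 89062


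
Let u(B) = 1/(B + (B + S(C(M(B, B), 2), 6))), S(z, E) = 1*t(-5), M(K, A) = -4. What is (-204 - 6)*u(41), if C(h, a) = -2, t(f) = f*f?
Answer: -210/107 ≈ -1.9626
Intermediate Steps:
t(f) = f²
S(z, E) = 25 (S(z, E) = 1*(-5)² = 1*25 = 25)
u(B) = 1/(25 + 2*B) (u(B) = 1/(B + (B + 25)) = 1/(B + (25 + B)) = 1/(25 + 2*B))
(-204 - 6)*u(41) = (-204 - 6)/(25 + 2*41) = -210/(25 + 82) = -210/107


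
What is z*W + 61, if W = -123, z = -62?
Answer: 7687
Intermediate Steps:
z*W + 61 = -62*(-123) + 61 = 7626 + 61 = 7687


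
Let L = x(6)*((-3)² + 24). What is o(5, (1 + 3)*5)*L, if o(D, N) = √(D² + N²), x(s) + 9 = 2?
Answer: -1155*√17 ≈ -4762.2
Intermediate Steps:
x(s) = -7 (x(s) = -9 + 2 = -7)
L = -231 (L = -7*((-3)² + 24) = -7*(9 + 24) = -7*33 = -231)
o(5, (1 + 3)*5)*L = √(5² + ((1 + 3)*5)²)*(-231) = √(25 + (4*5)²)*(-231) = √(25 + 20²)*(-231) = √(25 + 400)*(-231) = √425*(-231) = (5*√17)*(-231) = -1155*√17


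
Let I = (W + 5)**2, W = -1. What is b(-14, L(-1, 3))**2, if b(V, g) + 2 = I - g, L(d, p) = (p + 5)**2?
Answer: 2500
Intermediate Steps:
L(d, p) = (5 + p)**2
I = 16 (I = (-1 + 5)**2 = 4**2 = 16)
b(V, g) = 14 - g (b(V, g) = -2 + (16 - g) = 14 - g)
b(-14, L(-1, 3))**2 = (14 - (5 + 3)**2)**2 = (14 - 1*8**2)**2 = (14 - 1*64)**2 = (14 - 64)**2 = (-50)**2 = 2500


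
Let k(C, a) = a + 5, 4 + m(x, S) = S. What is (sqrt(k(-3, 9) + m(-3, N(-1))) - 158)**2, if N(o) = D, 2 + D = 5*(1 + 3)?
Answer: 24992 - 632*sqrt(7) ≈ 23320.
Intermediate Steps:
D = 18 (D = -2 + 5*(1 + 3) = -2 + 5*4 = -2 + 20 = 18)
N(o) = 18
m(x, S) = -4 + S
k(C, a) = 5 + a
(sqrt(k(-3, 9) + m(-3, N(-1))) - 158)**2 = (sqrt((5 + 9) + (-4 + 18)) - 158)**2 = (sqrt(14 + 14) - 158)**2 = (sqrt(28) - 158)**2 = (2*sqrt(7) - 158)**2 = (-158 + 2*sqrt(7))**2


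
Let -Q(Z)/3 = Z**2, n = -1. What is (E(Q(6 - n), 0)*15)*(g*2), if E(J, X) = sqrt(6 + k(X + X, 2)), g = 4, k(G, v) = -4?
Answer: 120*sqrt(2) ≈ 169.71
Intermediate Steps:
Q(Z) = -3*Z**2
E(J, X) = sqrt(2) (E(J, X) = sqrt(6 - 4) = sqrt(2))
(E(Q(6 - n), 0)*15)*(g*2) = (sqrt(2)*15)*(4*2) = (15*sqrt(2))*8 = 120*sqrt(2)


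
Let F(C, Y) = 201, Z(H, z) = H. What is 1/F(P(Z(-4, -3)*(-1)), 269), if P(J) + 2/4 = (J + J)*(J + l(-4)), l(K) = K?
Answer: 1/201 ≈ 0.0049751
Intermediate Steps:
P(J) = -½ + 2*J*(-4 + J) (P(J) = -½ + (J + J)*(J - 4) = -½ + (2*J)*(-4 + J) = -½ + 2*J*(-4 + J))
1/F(P(Z(-4, -3)*(-1)), 269) = 1/201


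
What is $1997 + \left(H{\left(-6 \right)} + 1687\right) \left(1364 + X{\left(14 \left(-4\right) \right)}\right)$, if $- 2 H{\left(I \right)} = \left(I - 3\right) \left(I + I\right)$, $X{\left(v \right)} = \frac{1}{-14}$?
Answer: $\frac{31210093}{14} \approx 2.2293 \cdot 10^{6}$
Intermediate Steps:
$X{\left(v \right)} = - \frac{1}{14}$
$H{\left(I \right)} = - I \left(-3 + I\right)$ ($H{\left(I \right)} = - \frac{\left(I - 3\right) \left(I + I\right)}{2} = - \frac{\left(-3 + I\right) 2 I}{2} = - \frac{2 I \left(-3 + I\right)}{2} = - I \left(-3 + I\right)$)
$1997 + \left(H{\left(-6 \right)} + 1687\right) \left(1364 + X{\left(14 \left(-4\right) \right)}\right) = 1997 + \left(- 6 \left(3 - -6\right) + 1687\right) \left(1364 - \frac{1}{14}\right) = 1997 + \left(- 6 \left(3 + 6\right) + 1687\right) \frac{19095}{14} = 1997 + \left(\left(-6\right) 9 + 1687\right) \frac{19095}{14} = 1997 + \left(-54 + 1687\right) \frac{19095}{14} = 1997 + 1633 \cdot \frac{19095}{14} = 1997 + \frac{31182135}{14} = \frac{31210093}{14}$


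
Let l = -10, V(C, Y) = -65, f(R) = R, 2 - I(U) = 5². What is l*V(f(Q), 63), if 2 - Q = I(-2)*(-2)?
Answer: 650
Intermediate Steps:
I(U) = -23 (I(U) = 2 - 1*5² = 2 - 1*25 = 2 - 25 = -23)
Q = -44 (Q = 2 - (-23)*(-2) = 2 - 1*46 = 2 - 46 = -44)
l*V(f(Q), 63) = -10*(-65) = 650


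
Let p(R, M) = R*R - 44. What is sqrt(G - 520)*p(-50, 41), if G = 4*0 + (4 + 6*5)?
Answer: 22104*I*sqrt(6) ≈ 54144.0*I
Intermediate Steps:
G = 34 (G = 0 + (4 + 30) = 0 + 34 = 34)
p(R, M) = -44 + R**2 (p(R, M) = R**2 - 44 = -44 + R**2)
sqrt(G - 520)*p(-50, 41) = sqrt(34 - 520)*(-44 + (-50)**2) = sqrt(-486)*(-44 + 2500) = (9*I*sqrt(6))*2456 = 22104*I*sqrt(6)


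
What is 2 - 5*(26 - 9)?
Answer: -83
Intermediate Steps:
2 - 5*(26 - 9) = 2 - 5*17 = 2 - 85 = -83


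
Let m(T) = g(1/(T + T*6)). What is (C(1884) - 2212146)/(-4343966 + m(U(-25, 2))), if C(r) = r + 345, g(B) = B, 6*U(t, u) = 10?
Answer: 77347095/152038807 ≈ 0.50873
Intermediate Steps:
U(t, u) = 5/3 (U(t, u) = (⅙)*10 = 5/3)
C(r) = 345 + r
m(T) = 1/(7*T) (m(T) = 1/(T + T*6) = 1/(T + 6*T) = 1/(7*T))
(C(1884) - 2212146)/(-4343966 + m(U(-25, 2))) = ((345 + 1884) - 2212146)/(-4343966 + 1/(7*(5/3))) = (2229 - 2212146)/(-4343966 + (⅐)*(⅗)) = -2209917/(-4343966 + 3/35) = -2209917/(-152038807/35) = -2209917*(-35/152038807) = 77347095/152038807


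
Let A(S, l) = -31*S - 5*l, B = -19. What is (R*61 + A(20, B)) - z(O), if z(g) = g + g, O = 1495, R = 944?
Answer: 54069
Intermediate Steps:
z(g) = 2*g
(R*61 + A(20, B)) - z(O) = (944*61 + (-31*20 - 5*(-19))) - 2*1495 = (57584 + (-620 + 95)) - 1*2990 = (57584 - 525) - 2990 = 57059 - 2990 = 54069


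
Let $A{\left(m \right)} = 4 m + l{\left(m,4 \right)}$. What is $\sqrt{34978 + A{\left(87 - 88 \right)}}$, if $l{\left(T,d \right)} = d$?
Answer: $\sqrt{34978} \approx 187.02$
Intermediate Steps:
$A{\left(m \right)} = 4 + 4 m$ ($A{\left(m \right)} = 4 m + 4 = 4 + 4 m$)
$\sqrt{34978 + A{\left(87 - 88 \right)}} = \sqrt{34978 + \left(4 + 4 \left(87 - 88\right)\right)} = \sqrt{34978 + \left(4 + 4 \left(-1\right)\right)} = \sqrt{34978 + \left(4 - 4\right)} = \sqrt{34978 + 0} = \sqrt{34978}$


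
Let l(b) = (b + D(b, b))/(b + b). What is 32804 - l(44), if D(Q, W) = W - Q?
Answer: 65607/2 ≈ 32804.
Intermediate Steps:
l(b) = 1/2 (l(b) = (b + (b - b))/(b + b) = (b + 0)/((2*b)) = b*(1/(2*b)) = 1/2)
32804 - l(44) = 32804 - 1*1/2 = 32804 - 1/2 = 65607/2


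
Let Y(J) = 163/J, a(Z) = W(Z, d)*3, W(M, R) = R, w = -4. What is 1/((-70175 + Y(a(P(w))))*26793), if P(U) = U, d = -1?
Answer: -1/1881654528 ≈ -5.3145e-10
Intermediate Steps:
a(Z) = -3 (a(Z) = -1*3 = -3)
1/((-70175 + Y(a(P(w))))*26793) = 1/(-70175 + 163/(-3)*26793) = (1/26793)/(-70175 + 163*(-⅓)) = (1/26793)/(-70175 - 163/3) = (1/26793)/(-210688/3) = -3/210688*1/26793 = -1/1881654528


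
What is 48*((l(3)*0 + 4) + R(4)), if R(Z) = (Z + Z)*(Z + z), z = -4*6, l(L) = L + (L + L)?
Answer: -7488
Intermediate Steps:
l(L) = 3*L (l(L) = L + 2*L = 3*L)
z = -24
R(Z) = 2*Z*(-24 + Z) (R(Z) = (Z + Z)*(Z - 24) = (2*Z)*(-24 + Z) = 2*Z*(-24 + Z))
48*((l(3)*0 + 4) + R(4)) = 48*(((3*3)*0 + 4) + 2*4*(-24 + 4)) = 48*((9*0 + 4) + 2*4*(-20)) = 48*((0 + 4) - 160) = 48*(4 - 160) = 48*(-156) = -7488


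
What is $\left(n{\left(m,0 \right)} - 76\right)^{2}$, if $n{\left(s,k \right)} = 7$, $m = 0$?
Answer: $4761$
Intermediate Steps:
$\left(n{\left(m,0 \right)} - 76\right)^{2} = \left(7 - 76\right)^{2} = \left(-69\right)^{2} = 4761$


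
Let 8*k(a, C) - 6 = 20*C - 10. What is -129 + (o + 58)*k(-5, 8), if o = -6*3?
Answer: 651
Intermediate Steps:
k(a, C) = -½ + 5*C/2 (k(a, C) = ¾ + (20*C - 10)/8 = ¾ + (-10 + 20*C)/8 = ¾ + (-5/4 + 5*C/2) = -½ + 5*C/2)
o = -18
-129 + (o + 58)*k(-5, 8) = -129 + (-18 + 58)*(-½ + (5/2)*8) = -129 + 40*(-½ + 20) = -129 + 40*(39/2) = -129 + 780 = 651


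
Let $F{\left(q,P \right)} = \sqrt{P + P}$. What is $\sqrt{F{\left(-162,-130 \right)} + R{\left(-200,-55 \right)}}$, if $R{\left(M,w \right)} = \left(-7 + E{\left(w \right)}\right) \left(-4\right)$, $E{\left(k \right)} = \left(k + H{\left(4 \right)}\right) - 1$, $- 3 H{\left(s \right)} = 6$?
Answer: $\sqrt{260 + 2 i \sqrt{65}} \approx 16.132 + 0.4998 i$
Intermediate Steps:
$H{\left(s \right)} = -2$ ($H{\left(s \right)} = \left(- \frac{1}{3}\right) 6 = -2$)
$F{\left(q,P \right)} = \sqrt{2} \sqrt{P}$ ($F{\left(q,P \right)} = \sqrt{2 P} = \sqrt{2} \sqrt{P}$)
$E{\left(k \right)} = -3 + k$ ($E{\left(k \right)} = \left(k - 2\right) - 1 = \left(-2 + k\right) - 1 = -3 + k$)
$R{\left(M,w \right)} = 40 - 4 w$ ($R{\left(M,w \right)} = \left(-7 + \left(-3 + w\right)\right) \left(-4\right) = \left(-10 + w\right) \left(-4\right) = 40 - 4 w$)
$\sqrt{F{\left(-162,-130 \right)} + R{\left(-200,-55 \right)}} = \sqrt{\sqrt{2} \sqrt{-130} + \left(40 - -220\right)} = \sqrt{\sqrt{2} i \sqrt{130} + \left(40 + 220\right)} = \sqrt{2 i \sqrt{65} + 260} = \sqrt{260 + 2 i \sqrt{65}}$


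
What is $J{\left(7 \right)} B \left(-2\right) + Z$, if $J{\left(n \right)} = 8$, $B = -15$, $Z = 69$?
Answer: $309$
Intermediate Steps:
$J{\left(7 \right)} B \left(-2\right) + Z = 8 \left(\left(-15\right) \left(-2\right)\right) + 69 = 8 \cdot 30 + 69 = 240 + 69 = 309$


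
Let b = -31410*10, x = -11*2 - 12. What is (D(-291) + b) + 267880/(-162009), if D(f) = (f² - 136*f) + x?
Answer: -30762050773/162009 ≈ -1.8988e+5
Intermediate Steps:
x = -34 (x = -22 - 12 = -34)
b = -314100
D(f) = -34 + f² - 136*f (D(f) = (f² - 136*f) - 34 = -34 + f² - 136*f)
(D(-291) + b) + 267880/(-162009) = ((-34 + (-291)² - 136*(-291)) - 314100) + 267880/(-162009) = ((-34 + 84681 + 39576) - 314100) + 267880*(-1/162009) = (124223 - 314100) - 267880/162009 = -189877 - 267880/162009 = -30762050773/162009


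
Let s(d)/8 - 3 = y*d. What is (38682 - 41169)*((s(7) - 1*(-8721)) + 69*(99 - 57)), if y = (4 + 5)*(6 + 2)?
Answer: -38983725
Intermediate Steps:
y = 72 (y = 9*8 = 72)
s(d) = 24 + 576*d (s(d) = 24 + 8*(72*d) = 24 + 576*d)
(38682 - 41169)*((s(7) - 1*(-8721)) + 69*(99 - 57)) = (38682 - 41169)*(((24 + 576*7) - 1*(-8721)) + 69*(99 - 57)) = -2487*(((24 + 4032) + 8721) + 69*42) = -2487*((4056 + 8721) + 2898) = -2487*(12777 + 2898) = -2487*15675 = -38983725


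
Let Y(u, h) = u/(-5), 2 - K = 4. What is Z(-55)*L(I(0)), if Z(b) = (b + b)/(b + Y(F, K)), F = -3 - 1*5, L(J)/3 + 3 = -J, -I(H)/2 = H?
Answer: -1650/89 ≈ -18.539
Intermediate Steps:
I(H) = -2*H
L(J) = -9 - 3*J (L(J) = -9 + 3*(-J) = -9 - 3*J)
F = -8 (F = -3 - 5 = -8)
K = -2 (K = 2 - 1*4 = 2 - 4 = -2)
Y(u, h) = -u/5 (Y(u, h) = u*(-⅕) = -u/5)
Z(b) = 2*b/(8/5 + b) (Z(b) = (b + b)/(b - ⅕*(-8)) = (2*b)/(b + 8/5) = (2*b)/(8/5 + b) = 2*b/(8/5 + b))
Z(-55)*L(I(0)) = (10*(-55)/(8 + 5*(-55)))*(-9 - (-6)*0) = (10*(-55)/(8 - 275))*(-9 - 3*0) = (10*(-55)/(-267))*(-9 + 0) = (10*(-55)*(-1/267))*(-9) = (550/267)*(-9) = -1650/89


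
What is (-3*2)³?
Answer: -216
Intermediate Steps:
(-3*2)³ = (-6)³ = -216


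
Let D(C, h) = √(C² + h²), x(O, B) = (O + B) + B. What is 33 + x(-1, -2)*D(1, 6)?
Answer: 33 - 5*√37 ≈ 2.5862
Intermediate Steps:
x(O, B) = O + 2*B (x(O, B) = (B + O) + B = O + 2*B)
33 + x(-1, -2)*D(1, 6) = 33 + (-1 + 2*(-2))*√(1² + 6²) = 33 + (-1 - 4)*√(1 + 36) = 33 - 5*√37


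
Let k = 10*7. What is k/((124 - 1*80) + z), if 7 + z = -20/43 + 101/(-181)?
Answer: 272405/140004 ≈ 1.9457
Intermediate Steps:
z = -62444/7783 (z = -7 + (-20/43 + 101/(-181)) = -7 + (-20*1/43 + 101*(-1/181)) = -7 + (-20/43 - 101/181) = -7 - 7963/7783 = -62444/7783 ≈ -8.0231)
k = 70
k/((124 - 1*80) + z) = 70/((124 - 1*80) - 62444/7783) = 70/((124 - 80) - 62444/7783) = 70/(44 - 62444/7783) = 70/(280008/7783) = 70*(7783/280008) = 272405/140004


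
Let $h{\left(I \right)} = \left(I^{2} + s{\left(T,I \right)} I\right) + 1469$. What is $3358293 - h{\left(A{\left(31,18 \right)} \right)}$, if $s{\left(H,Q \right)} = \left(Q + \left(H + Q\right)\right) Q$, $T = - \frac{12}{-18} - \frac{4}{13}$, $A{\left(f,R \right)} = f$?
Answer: $\frac{128541505}{39} \approx 3.2959 \cdot 10^{6}$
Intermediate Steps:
$T = \frac{14}{39}$ ($T = \left(-12\right) \left(- \frac{1}{18}\right) - \frac{4}{13} = \frac{2}{3} - \frac{4}{13} = \frac{14}{39} \approx 0.35897$)
$s{\left(H,Q \right)} = Q \left(H + 2 Q\right)$ ($s{\left(H,Q \right)} = \left(H + 2 Q\right) Q = Q \left(H + 2 Q\right)$)
$h{\left(I \right)} = 1469 + I^{2} + I^{2} \left(\frac{14}{39} + 2 I\right)$ ($h{\left(I \right)} = \left(I^{2} + I \left(\frac{14}{39} + 2 I\right) I\right) + 1469 = \left(I^{2} + I^{2} \left(\frac{14}{39} + 2 I\right)\right) + 1469 = 1469 + I^{2} + I^{2} \left(\frac{14}{39} + 2 I\right)$)
$3358293 - h{\left(A{\left(31,18 \right)} \right)} = 3358293 - \left(1469 + 2 \cdot 31^{3} + \frac{53 \cdot 31^{2}}{39}\right) = 3358293 - \left(1469 + 2 \cdot 29791 + \frac{53}{39} \cdot 961\right) = 3358293 - \left(1469 + 59582 + \frac{50933}{39}\right) = 3358293 - \frac{2431922}{39} = \frac{128541505}{39}$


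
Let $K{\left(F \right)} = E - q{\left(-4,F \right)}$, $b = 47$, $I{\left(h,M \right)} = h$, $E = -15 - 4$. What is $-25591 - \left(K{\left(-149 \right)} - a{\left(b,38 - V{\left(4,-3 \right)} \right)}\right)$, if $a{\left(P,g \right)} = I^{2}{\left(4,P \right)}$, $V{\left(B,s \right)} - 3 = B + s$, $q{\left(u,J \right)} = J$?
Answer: $-25705$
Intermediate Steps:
$V{\left(B,s \right)} = 3 + B + s$ ($V{\left(B,s \right)} = 3 + \left(B + s\right) = 3 + B + s$)
$E = -19$ ($E = -15 - 4 = -19$)
$a{\left(P,g \right)} = 16$ ($a{\left(P,g \right)} = 4^{2} = 16$)
$K{\left(F \right)} = -19 - F$
$-25591 - \left(K{\left(-149 \right)} - a{\left(b,38 - V{\left(4,-3 \right)} \right)}\right) = -25591 - \left(\left(-19 - -149\right) - 16\right) = -25591 - \left(\left(-19 + 149\right) - 16\right) = -25591 - \left(130 - 16\right) = -25591 - 114 = -25705$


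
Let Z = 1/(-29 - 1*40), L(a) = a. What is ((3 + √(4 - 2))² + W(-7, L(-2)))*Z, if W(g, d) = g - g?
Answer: -(3 + √2)²/69 ≈ -0.28240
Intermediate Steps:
W(g, d) = 0
Z = -1/69 (Z = 1/(-29 - 40) = 1/(-69) = -1/69 ≈ -0.014493)
((3 + √(4 - 2))² + W(-7, L(-2)))*Z = ((3 + √(4 - 2))² + 0)*(-1/69) = ((3 + √2)² + 0)*(-1/69) = (3 + √2)²*(-1/69) = -(3 + √2)²/69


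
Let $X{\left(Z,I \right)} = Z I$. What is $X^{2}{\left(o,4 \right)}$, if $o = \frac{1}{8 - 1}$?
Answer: $\frac{16}{49} \approx 0.32653$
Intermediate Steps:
$o = \frac{1}{7} \approx 0.14286$
$X{\left(Z,I \right)} = I Z$
$X^{2}{\left(o,4 \right)} = \left(4 \cdot \frac{1}{7}\right)^{2} = \left(\frac{4}{7}\right)^{2} = \frac{16}{49}$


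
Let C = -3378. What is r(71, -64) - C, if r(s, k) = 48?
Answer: 3426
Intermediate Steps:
r(71, -64) - C = 48 - 1*(-3378) = 48 + 3378 = 3426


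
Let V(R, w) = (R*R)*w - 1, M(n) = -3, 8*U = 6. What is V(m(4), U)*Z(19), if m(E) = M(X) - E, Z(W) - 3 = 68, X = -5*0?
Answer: 10153/4 ≈ 2538.3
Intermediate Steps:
X = 0
U = ¾ (U = (⅛)*6 = ¾ ≈ 0.75000)
Z(W) = 71 (Z(W) = 3 + 68 = 71)
m(E) = -3 - E
V(R, w) = -1 + w*R² (V(R, w) = R²*w - 1 = w*R² - 1 = -1 + w*R²)
V(m(4), U)*Z(19) = (-1 + 3*(-3 - 1*4)²/4)*71 = (-1 + 3*(-3 - 4)²/4)*71 = (-1 + (¾)*(-7)²)*71 = (-1 + (¾)*49)*71 = (-1 + 147/4)*71 = (143/4)*71 = 10153/4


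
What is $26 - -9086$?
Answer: $9112$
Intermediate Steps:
$26 - -9086 = 26 + 9086 = 9112$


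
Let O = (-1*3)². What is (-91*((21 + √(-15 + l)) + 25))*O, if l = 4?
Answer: -37674 - 819*I*√11 ≈ -37674.0 - 2716.3*I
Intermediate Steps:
O = 9 (O = (-3)² = 9)
(-91*((21 + √(-15 + l)) + 25))*O = -91*((21 + √(-15 + 4)) + 25)*9 = -91*((21 + √(-11)) + 25)*9 = -91*((21 + I*√11) + 25)*9 = -91*(46 + I*√11)*9 = (-4186 - 91*I*√11)*9 = -37674 - 819*I*√11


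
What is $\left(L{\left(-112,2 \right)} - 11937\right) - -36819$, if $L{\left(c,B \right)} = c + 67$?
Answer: $24837$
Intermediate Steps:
$L{\left(c,B \right)} = 67 + c$
$\left(L{\left(-112,2 \right)} - 11937\right) - -36819 = \left(\left(67 - 112\right) - 11937\right) - -36819 = \left(-45 - 11937\right) + 36819 = -11982 + 36819 = 24837$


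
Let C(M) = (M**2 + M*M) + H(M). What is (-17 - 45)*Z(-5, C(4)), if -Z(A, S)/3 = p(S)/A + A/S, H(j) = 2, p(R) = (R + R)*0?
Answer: -465/17 ≈ -27.353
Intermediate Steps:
p(R) = 0 (p(R) = (2*R)*0 = 0)
C(M) = 2 + 2*M**2 (C(M) = (M**2 + M*M) + 2 = (M**2 + M**2) + 2 = 2*M**2 + 2 = 2 + 2*M**2)
Z(A, S) = -3*A/S (Z(A, S) = -3*(0/A + A/S) = -3*(0 + A/S) = -3*A/S)
(-17 - 45)*Z(-5, C(4)) = (-17 - 45)*(-3*(-5)/(2 + 2*4**2)) = -(-186)*(-5)/(2 + 2*16) = -(-186)*(-5)/(2 + 32) = -(-186)*(-5)/34 = -62*15/34 = -465/17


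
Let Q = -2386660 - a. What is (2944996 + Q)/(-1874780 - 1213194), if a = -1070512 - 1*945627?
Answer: -2574475/3087974 ≈ -0.83371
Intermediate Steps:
a = -2016139 (a = -1070512 - 945627 = -2016139)
Q = -370521 (Q = -2386660 - 1*(-2016139) = -2386660 + 2016139 = -370521)
(2944996 + Q)/(-1874780 - 1213194) = (2944996 - 370521)/(-1874780 - 1213194) = 2574475/(-3087974) = 2574475*(-1/3087974) = -2574475/3087974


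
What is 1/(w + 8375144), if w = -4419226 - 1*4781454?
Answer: -1/825536 ≈ -1.2113e-6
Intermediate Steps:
w = -9200680 (w = -4419226 - 4781454 = -9200680)
1/(w + 8375144) = 1/(-9200680 + 8375144) = 1/(-825536) = -1/825536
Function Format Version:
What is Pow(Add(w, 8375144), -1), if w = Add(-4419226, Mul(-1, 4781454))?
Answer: Rational(-1, 825536) ≈ -1.2113e-6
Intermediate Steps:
w = -9200680 (w = Add(-4419226, -4781454) = -9200680)
Pow(Add(w, 8375144), -1) = Pow(Add(-9200680, 8375144), -1) = Pow(-825536, -1) = Rational(-1, 825536)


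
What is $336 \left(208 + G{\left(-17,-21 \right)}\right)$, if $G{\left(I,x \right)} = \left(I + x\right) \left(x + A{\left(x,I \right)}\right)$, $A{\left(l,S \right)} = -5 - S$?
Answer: $184800$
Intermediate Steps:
$G{\left(I,x \right)} = \left(I + x\right) \left(-5 + x - I\right)$ ($G{\left(I,x \right)} = \left(I + x\right) \left(x - \left(5 + I\right)\right) = \left(I + x\right) \left(-5 + x - I\right)$)
$336 \left(208 + G{\left(-17,-21 \right)}\right) = 336 \left(208 - \left(99 - 441\right)\right) = 336 \left(208 + \left(441 - 289 + 85 + 105\right)\right) = 336 \left(208 + 342\right) = 336 \cdot 550 = 184800$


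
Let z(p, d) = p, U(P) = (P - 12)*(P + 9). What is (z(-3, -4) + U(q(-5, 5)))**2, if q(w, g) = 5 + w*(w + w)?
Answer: 7557001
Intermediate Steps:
q(w, g) = 5 + 2*w**2 (q(w, g) = 5 + w*(2*w) = 5 + 2*w**2)
U(P) = (-12 + P)*(9 + P)
(z(-3, -4) + U(q(-5, 5)))**2 = (-3 + (-108 + (5 + 2*(-5)**2)**2 - 3*(5 + 2*(-5)**2)))**2 = (-3 + (-108 + (5 + 2*25)**2 - 3*(5 + 2*25)))**2 = (-3 + (-108 + (5 + 50)**2 - 3*(5 + 50)))**2 = (-3 + (-108 + 55**2 - 3*55))**2 = (-3 + (-108 + 3025 - 165))**2 = (-3 + 2752)**2 = 2749**2 = 7557001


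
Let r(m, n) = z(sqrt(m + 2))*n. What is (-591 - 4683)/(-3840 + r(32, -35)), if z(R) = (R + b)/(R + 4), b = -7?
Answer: 25065564/18804535 + 135366*sqrt(34)/18804535 ≈ 1.3749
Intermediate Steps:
z(R) = (-7 + R)/(4 + R) (z(R) = (R - 7)/(R + 4) = (-7 + R)/(4 + R))
r(m, n) = n*(-7 + sqrt(2 + m))/(4 + sqrt(2 + m)) (r(m, n) = ((-7 + sqrt(m + 2))/(4 + sqrt(m + 2)))*n = ((-7 + sqrt(2 + m))/(4 + sqrt(2 + m)))*n = n*(-7 + sqrt(2 + m))/(4 + sqrt(2 + m)))
(-591 - 4683)/(-3840 + r(32, -35)) = (-591 - 4683)/(-3840 - 35*(-7 + sqrt(2 + 32))/(4 + sqrt(2 + 32))) = -5274/(-3840 - 35*(-7 + sqrt(34))/(4 + sqrt(34)))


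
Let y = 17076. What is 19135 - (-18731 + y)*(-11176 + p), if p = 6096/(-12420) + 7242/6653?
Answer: -25444825944869/1377171 ≈ -1.8476e+7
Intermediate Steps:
p = 4115746/6885855 (p = 6096*(-1/12420) + 7242*(1/6653) = -508/1035 + 7242/6653 = 4115746/6885855 ≈ 0.59771)
19135 - (-18731 + y)*(-11176 + p) = 19135 - (-18731 + 17076)*(-11176 + 4115746/6885855) = 19135 - (-1655)*(-76952199734)/6885855 = 19135 - 1*25471178111954/1377171 = 19135 - 25471178111954/1377171 = -25444825944869/1377171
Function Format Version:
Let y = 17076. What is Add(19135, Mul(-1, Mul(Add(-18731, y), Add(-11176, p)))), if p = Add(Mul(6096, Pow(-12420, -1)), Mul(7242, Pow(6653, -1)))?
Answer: Rational(-25444825944869, 1377171) ≈ -1.8476e+7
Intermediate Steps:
p = Rational(4115746, 6885855) (p = Add(Mul(6096, Rational(-1, 12420)), Mul(7242, Rational(1, 6653))) = Add(Rational(-508, 1035), Rational(7242, 6653)) = Rational(4115746, 6885855) ≈ 0.59771)
Add(19135, Mul(-1, Mul(Add(-18731, y), Add(-11176, p)))) = Add(19135, Mul(-1, Mul(Add(-18731, 17076), Add(-11176, Rational(4115746, 6885855))))) = Add(19135, Mul(-1, Mul(-1655, Rational(-76952199734, 6885855)))) = Add(19135, Mul(-1, Rational(25471178111954, 1377171))) = Add(19135, Rational(-25471178111954, 1377171)) = Rational(-25444825944869, 1377171)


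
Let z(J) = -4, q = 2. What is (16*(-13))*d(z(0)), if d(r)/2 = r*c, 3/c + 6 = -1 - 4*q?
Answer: -1664/5 ≈ -332.80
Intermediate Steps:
c = -⅕ (c = 3/(-6 + (-1 - 4*2)) = 3/(-6 + (-1 - 8)) = 3/(-6 - 9) = 3/(-15) = 3*(-1/15) = -⅕ ≈ -0.20000)
d(r) = -2*r/5 (d(r) = 2*(r*(-⅕)) = 2*(-r/5) = -2*r/5)
(16*(-13))*d(z(0)) = (16*(-13))*(-⅖*(-4)) = -208*8/5 = -1664/5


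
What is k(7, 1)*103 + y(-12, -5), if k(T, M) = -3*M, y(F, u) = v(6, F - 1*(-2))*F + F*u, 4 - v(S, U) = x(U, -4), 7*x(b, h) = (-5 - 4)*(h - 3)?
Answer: -189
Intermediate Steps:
x(b, h) = 27/7 - 9*h/7 (x(b, h) = ((-5 - 4)*(h - 3))/7 = (-9*(-3 + h))/7 = (27 - 9*h)/7 = 27/7 - 9*h/7)
v(S, U) = -5 (v(S, U) = 4 - (27/7 - 9/7*(-4)) = 4 - (27/7 + 36/7) = 4 - 1*9 = 4 - 9 = -5)
y(F, u) = -5*F + F*u
k(7, 1)*103 + y(-12, -5) = -3*1*103 - 12*(-5 - 5) = -3*103 - 12*(-10) = -309 + 120 = -189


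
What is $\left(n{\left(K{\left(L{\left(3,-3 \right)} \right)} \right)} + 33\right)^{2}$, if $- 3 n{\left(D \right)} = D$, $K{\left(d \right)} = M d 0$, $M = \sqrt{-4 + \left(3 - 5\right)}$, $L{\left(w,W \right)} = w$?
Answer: $1089$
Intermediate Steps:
$M = i \sqrt{6}$ ($M = \sqrt{-4 + \left(3 - 5\right)} = \sqrt{-4 - 2} = \sqrt{-6} = i \sqrt{6} \approx 2.4495 i$)
$K{\left(d \right)} = 0$ ($K{\left(d \right)} = i \sqrt{6} d 0 = i d \sqrt{6} \cdot 0 = 0$)
$n{\left(D \right)} = - \frac{D}{3}$
$\left(n{\left(K{\left(L{\left(3,-3 \right)} \right)} \right)} + 33\right)^{2} = \left(\left(- \frac{1}{3}\right) 0 + 33\right)^{2} = \left(0 + 33\right)^{2} = 33^{2} = 1089$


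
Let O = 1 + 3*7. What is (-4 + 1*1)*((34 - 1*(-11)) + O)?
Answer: -201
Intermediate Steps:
O = 22 (O = 1 + 21 = 22)
(-4 + 1*1)*((34 - 1*(-11)) + O) = (-4 + 1*1)*((34 - 1*(-11)) + 22) = (-4 + 1)*((34 + 11) + 22) = -3*(45 + 22) = -3*67 = -201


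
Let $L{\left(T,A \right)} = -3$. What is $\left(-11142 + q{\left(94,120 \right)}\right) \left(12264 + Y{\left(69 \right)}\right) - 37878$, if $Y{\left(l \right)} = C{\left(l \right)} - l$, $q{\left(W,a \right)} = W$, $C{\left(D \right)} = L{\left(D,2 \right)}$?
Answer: $-134735094$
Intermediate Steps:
$C{\left(D \right)} = -3$
$Y{\left(l \right)} = -3 - l$
$\left(-11142 + q{\left(94,120 \right)}\right) \left(12264 + Y{\left(69 \right)}\right) - 37878 = \left(-11142 + 94\right) \left(12264 - 72\right) - 37878 = - 11048 \left(12264 - 72\right) - 37878 = \left(-11048\right) 12192 - 37878 = -134697216 - 37878 = -134735094$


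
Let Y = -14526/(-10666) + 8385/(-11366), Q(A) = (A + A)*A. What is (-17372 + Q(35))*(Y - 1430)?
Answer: 646431794934507/30307439 ≈ 2.1329e+7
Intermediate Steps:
Q(A) = 2*A² (Q(A) = (2*A)*A = 2*A²)
Y = 37834053/60614878 (Y = -14526*(-1/10666) + 8385*(-1/11366) = 7263/5333 - 8385/11366 = 37834053/60614878 ≈ 0.62417)
(-17372 + Q(35))*(Y - 1430) = (-17372 + 2*35²)*(37834053/60614878 - 1430) = (-17372 + 2*1225)*(-86641441487/60614878) = (-17372 + 2450)*(-86641441487/60614878) = -14922*(-86641441487/60614878) = 646431794934507/30307439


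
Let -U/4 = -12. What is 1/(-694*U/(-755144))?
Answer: 94393/4164 ≈ 22.669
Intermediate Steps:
U = 48 (U = -4*(-12) = 48)
1/(-694*U/(-755144)) = 1/(-694*48/(-755144)) = 1/(-33312*(-1/755144)) = 1/(4164/94393) = 94393/4164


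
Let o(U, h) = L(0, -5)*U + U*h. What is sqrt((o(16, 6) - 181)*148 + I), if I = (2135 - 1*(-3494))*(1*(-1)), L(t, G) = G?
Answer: I*sqrt(30049) ≈ 173.35*I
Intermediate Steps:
o(U, h) = -5*U + U*h
I = -5629 (I = (2135 + 3494)*(-1) = 5629*(-1) = -5629)
sqrt((o(16, 6) - 181)*148 + I) = sqrt((16*(-5 + 6) - 181)*148 - 5629) = sqrt((16*1 - 181)*148 - 5629) = sqrt((16 - 181)*148 - 5629) = sqrt(-165*148 - 5629) = sqrt(-24420 - 5629) = sqrt(-30049) = I*sqrt(30049)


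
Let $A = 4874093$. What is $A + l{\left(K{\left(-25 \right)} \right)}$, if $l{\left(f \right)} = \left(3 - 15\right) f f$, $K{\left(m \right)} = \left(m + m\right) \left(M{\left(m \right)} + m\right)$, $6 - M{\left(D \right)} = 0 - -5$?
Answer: $-12405907$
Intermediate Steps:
$M{\left(D \right)} = 1$ ($M{\left(D \right)} = 6 - \left(0 - -5\right) = 6 - \left(0 + 5\right) = 6 - 5 = 1$)
$K{\left(m \right)} = 2 m \left(1 + m\right)$ ($K{\left(m \right)} = \left(m + m\right) \left(1 + m\right) = 2 m \left(1 + m\right)$)
$l{\left(f \right)} = - 12 f^{2}$
$A + l{\left(K{\left(-25 \right)} \right)} = 4874093 - 12 \left(2 \left(-25\right) \left(1 - 25\right)\right)^{2} = 4874093 - 12 \left(2 \left(-25\right) \left(-24\right)\right)^{2} = 4874093 - 12 \cdot 1200^{2} = 4874093 - 17280000 = -12405907$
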